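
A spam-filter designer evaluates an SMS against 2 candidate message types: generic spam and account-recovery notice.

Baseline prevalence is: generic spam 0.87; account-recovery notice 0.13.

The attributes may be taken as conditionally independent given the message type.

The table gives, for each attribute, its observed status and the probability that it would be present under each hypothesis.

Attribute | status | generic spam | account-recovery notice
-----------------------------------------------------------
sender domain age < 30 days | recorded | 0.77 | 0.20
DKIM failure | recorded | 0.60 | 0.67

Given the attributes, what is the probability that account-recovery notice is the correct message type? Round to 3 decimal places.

For each hypothesis, the unnormalized posterior weight is prior × product of the attribute likelihoods:
  generic spam: 0.87 × 0.77 × 0.60 = 0.40194
  account-recovery notice: 0.13 × 0.20 × 0.67 = 0.01742
The unnormalized weights sum to 0.41936.
P(account-recovery notice | evidence) = 0.01742 / 0.41936 ≈ 0.042.

0.042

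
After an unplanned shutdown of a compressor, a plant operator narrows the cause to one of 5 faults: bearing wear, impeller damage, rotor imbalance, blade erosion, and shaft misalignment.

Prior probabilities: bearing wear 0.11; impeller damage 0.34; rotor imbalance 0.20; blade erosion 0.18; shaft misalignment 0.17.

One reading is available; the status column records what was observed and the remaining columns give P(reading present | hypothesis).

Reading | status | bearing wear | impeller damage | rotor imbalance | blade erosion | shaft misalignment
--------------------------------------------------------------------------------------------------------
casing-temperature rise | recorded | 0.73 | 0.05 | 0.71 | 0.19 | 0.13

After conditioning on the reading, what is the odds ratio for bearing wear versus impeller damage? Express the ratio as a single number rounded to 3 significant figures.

The normalizing constant cancels in an odds ratio, so compute prior × likelihood for the two hypotheses only:
  bearing wear: 0.11 × 0.73 = 0.0803
  impeller damage: 0.34 × 0.05 = 0.017
Odds(bearing wear : impeller damage) = 0.0803 / 0.017 ≈ 4.72.

4.72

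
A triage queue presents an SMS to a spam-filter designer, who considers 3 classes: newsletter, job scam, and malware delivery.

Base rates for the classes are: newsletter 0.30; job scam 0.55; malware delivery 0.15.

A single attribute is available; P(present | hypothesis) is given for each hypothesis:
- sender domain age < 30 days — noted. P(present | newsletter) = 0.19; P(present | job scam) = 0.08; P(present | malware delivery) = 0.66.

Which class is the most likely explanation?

By Bayes' rule, the unnormalized weight for each hypothesis is prior × likelihood:
  newsletter: 0.30 × 0.19 = 0.057
  job scam: 0.55 × 0.08 = 0.044
  malware delivery: 0.15 × 0.66 = 0.099
Normalizing constant Z = 0.057 + 0.044 + 0.099 = 0.2.
P(newsletter | evidence) ≈ 0.057 / 0.2 ≈ 0.285
P(job scam | evidence) ≈ 0.044 / 0.2 ≈ 0.220
P(malware delivery | evidence) ≈ 0.099 / 0.2 ≈ 0.495
The largest is 0.495, so malware delivery is most probable.

malware delivery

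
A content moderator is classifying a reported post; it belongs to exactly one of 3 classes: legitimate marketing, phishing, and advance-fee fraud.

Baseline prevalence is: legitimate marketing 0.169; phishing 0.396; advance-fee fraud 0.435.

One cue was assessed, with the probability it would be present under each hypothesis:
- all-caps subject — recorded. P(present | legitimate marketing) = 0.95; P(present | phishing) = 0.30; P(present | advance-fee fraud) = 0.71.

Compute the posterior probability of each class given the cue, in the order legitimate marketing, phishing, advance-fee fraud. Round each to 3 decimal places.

Multiply each prior by the likelihood of the cue:
  legitimate marketing: 0.169 × 0.95 = 0.16055
  phishing: 0.396 × 0.30 = 0.1188
  advance-fee fraud: 0.435 × 0.71 = 0.30885
The unnormalized weights sum to 0.5882.
P(legitimate marketing | evidence) = 0.16055 / 0.5882 ≈ 0.273
P(phishing | evidence) = 0.1188 / 0.5882 ≈ 0.202
P(advance-fee fraud | evidence) = 0.30885 / 0.5882 ≈ 0.525

0.273, 0.202, 0.525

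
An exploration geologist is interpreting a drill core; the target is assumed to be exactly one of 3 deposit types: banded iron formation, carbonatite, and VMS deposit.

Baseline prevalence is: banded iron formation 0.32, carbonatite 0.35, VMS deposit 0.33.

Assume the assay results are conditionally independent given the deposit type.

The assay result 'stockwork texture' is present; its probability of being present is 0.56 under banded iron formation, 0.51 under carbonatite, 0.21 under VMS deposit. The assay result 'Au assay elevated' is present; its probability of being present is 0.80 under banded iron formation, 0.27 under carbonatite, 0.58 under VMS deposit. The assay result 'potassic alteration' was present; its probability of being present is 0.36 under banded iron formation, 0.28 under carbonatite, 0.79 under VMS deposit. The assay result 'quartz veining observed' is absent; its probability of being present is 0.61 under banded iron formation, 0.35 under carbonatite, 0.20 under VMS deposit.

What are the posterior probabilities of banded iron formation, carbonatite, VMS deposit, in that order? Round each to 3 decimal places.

0.371, 0.162, 0.468

Multiply each prior by the joint likelihood of the assay result pattern (using 1 − P(present | H) for each absent assay result):
  banded iron formation: 0.32 × 0.56 × 0.80 × 0.36 × (1 − 0.61) = 0.020128
  carbonatite: 0.35 × 0.51 × 0.27 × 0.28 × (1 − 0.35) = 0.0087715
  VMS deposit: 0.33 × 0.21 × 0.58 × 0.79 × (1 − 0.20) = 0.025403
Marginal likelihood of the evidence = 0.054302.
P(banded iron formation | evidence) = 0.020128 / 0.054302 ≈ 0.371
P(carbonatite | evidence) = 0.0087715 / 0.054302 ≈ 0.162
P(VMS deposit | evidence) = 0.025403 / 0.054302 ≈ 0.468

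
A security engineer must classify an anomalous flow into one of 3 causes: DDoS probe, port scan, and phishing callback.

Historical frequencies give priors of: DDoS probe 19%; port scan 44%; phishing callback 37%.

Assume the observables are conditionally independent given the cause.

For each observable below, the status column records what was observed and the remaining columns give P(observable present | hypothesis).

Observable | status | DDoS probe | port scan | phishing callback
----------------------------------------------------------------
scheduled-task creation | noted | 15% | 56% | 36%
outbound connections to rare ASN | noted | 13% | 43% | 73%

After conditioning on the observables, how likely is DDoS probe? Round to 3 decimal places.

By Bayes' rule with conditional independence, the unnormalized weight for each hypothesis is prior × ∏ likelihoods:
  DDoS probe: 0.19 × 0.15 × 0.13 = 0.003705
  port scan: 0.44 × 0.56 × 0.43 = 0.10595
  phishing callback: 0.37 × 0.36 × 0.73 = 0.097236
Normalizing constant Z = 0.003705 + 0.10595 + 0.097236 = 0.20689.
P(DDoS probe | evidence) = 0.003705 / 0.20689 ≈ 0.018.

0.018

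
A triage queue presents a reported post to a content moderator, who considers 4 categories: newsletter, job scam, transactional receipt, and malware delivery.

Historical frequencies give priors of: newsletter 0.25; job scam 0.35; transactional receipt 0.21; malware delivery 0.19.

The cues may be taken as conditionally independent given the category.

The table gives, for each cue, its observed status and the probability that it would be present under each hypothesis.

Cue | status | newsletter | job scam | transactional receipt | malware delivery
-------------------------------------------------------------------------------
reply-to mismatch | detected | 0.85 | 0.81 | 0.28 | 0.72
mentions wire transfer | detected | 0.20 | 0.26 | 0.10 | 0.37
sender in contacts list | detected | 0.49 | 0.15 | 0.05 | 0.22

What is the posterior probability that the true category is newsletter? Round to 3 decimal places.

By Bayes' rule with conditional independence, the unnormalized weight for each hypothesis is prior × ∏ likelihoods:
  newsletter: 0.25 × 0.85 × 0.20 × 0.49 = 0.020825
  job scam: 0.35 × 0.81 × 0.26 × 0.15 = 0.011056
  transactional receipt: 0.21 × 0.28 × 0.10 × 0.05 = 0.000294
  malware delivery: 0.19 × 0.72 × 0.37 × 0.22 = 0.011136
The unnormalized weights sum to 0.043311.
P(newsletter | evidence) = 0.020825 / 0.043311 ≈ 0.481.

0.481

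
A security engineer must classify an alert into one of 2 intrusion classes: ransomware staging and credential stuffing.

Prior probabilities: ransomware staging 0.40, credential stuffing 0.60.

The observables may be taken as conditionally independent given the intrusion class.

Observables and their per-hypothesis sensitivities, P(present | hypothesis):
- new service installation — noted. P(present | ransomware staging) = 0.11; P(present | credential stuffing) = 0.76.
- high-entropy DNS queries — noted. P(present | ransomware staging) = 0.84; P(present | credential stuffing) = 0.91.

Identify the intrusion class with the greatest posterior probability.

credential stuffing

By Bayes' rule with conditional independence, the unnormalized weight for each hypothesis is prior × ∏ likelihoods:
  ransomware staging: 0.40 × 0.11 × 0.84 = 0.03696
  credential stuffing: 0.60 × 0.76 × 0.91 = 0.41496
Normalizing constant Z = 0.03696 + 0.41496 = 0.45192.
P(ransomware staging | evidence) ≈ 0.03696 / 0.45192 ≈ 0.082
P(credential stuffing | evidence) ≈ 0.41496 / 0.45192 ≈ 0.918
The largest is 0.918, so credential stuffing is most probable.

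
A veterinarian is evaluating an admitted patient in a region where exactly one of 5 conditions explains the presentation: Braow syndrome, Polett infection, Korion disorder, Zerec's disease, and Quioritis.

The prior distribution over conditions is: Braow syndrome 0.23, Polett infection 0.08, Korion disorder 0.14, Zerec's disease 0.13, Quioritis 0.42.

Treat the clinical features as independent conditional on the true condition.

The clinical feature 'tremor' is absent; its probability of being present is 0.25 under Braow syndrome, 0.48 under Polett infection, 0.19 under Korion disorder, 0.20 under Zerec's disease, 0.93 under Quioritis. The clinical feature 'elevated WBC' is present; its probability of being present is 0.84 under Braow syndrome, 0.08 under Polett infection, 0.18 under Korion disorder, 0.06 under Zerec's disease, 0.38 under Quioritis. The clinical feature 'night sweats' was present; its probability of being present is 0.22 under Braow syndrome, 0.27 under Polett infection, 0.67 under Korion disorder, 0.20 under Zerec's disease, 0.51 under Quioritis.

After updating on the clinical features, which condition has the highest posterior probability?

Braow syndrome

For each hypothesis, the unnormalized posterior weight is prior × product of the clinical feature likelihoods (using 1 − P(present | H) for each absent clinical feature):
  Braow syndrome: 0.23 × (1 − 0.25) × 0.84 × 0.22 = 0.031878
  Polett infection: 0.08 × (1 − 0.48) × 0.08 × 0.27 = 0.00089856
  Korion disorder: 0.14 × (1 − 0.19) × 0.18 × 0.67 = 0.013676
  Zerec's disease: 0.13 × (1 − 0.20) × 0.06 × 0.20 = 0.001248
  Quioritis: 0.42 × (1 − 0.93) × 0.38 × 0.51 = 0.0056977
Normalizing constant Z = 0.031878 + 0.00089856 + 0.013676 + 0.001248 + 0.0056977 = 0.053398.
P(Braow syndrome | evidence) ≈ 0.031878 / 0.053398 ≈ 0.597
P(Polett infection | evidence) ≈ 0.00089856 / 0.053398 ≈ 0.017
P(Korion disorder | evidence) ≈ 0.013676 / 0.053398 ≈ 0.256
P(Zerec's disease | evidence) ≈ 0.001248 / 0.053398 ≈ 0.023
P(Quioritis | evidence) ≈ 0.0056977 / 0.053398 ≈ 0.107
The largest is 0.597, so Braow syndrome is most probable.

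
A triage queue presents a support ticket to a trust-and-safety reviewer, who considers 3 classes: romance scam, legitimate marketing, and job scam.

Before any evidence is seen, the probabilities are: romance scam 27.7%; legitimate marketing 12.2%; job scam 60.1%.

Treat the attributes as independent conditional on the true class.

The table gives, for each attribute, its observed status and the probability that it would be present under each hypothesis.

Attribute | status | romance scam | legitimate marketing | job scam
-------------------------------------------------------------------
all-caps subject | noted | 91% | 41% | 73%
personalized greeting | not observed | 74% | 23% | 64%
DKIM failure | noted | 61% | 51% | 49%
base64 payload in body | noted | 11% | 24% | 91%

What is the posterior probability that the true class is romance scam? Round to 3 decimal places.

By Bayes' rule with conditional independence, the unnormalized weight for each hypothesis is prior × ∏ likelihoods (using 1 − P(present | H) for each absent attribute):
  romance scam: 0.277 × 0.91 × (1 − 0.74) × 0.61 × 0.11 = 0.0043976
  legitimate marketing: 0.122 × 0.41 × (1 − 0.23) × 0.51 × 0.24 = 0.0047143
  job scam: 0.601 × 0.73 × (1 − 0.64) × 0.49 × 0.91 = 0.070427
Marginal likelihood of the evidence = 0.079539.
P(romance scam | evidence) = 0.0043976 / 0.079539 ≈ 0.055.

0.055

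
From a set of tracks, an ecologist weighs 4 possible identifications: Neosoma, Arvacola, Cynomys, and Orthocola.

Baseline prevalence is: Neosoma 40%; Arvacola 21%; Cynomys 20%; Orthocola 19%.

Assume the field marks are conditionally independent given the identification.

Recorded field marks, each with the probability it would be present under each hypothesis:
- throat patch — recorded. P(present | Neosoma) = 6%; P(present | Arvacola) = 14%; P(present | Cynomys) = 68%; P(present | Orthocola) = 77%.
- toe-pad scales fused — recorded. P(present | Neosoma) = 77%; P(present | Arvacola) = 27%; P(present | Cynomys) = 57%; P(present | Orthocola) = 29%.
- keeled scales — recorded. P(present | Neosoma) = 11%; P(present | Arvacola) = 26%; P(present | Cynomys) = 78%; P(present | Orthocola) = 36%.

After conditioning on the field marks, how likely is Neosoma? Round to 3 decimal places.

0.025

For each hypothesis, the unnormalized posterior weight is prior × product of the field mark likelihoods:
  Neosoma: 0.40 × 0.06 × 0.77 × 0.11 = 0.0020328
  Arvacola: 0.21 × 0.14 × 0.27 × 0.26 = 0.0020639
  Cynomys: 0.20 × 0.68 × 0.57 × 0.78 = 0.060466
  Orthocola: 0.19 × 0.77 × 0.29 × 0.36 = 0.015274
The unnormalized weights sum to 0.079836.
P(Neosoma | evidence) = 0.0020328 / 0.079836 ≈ 0.025.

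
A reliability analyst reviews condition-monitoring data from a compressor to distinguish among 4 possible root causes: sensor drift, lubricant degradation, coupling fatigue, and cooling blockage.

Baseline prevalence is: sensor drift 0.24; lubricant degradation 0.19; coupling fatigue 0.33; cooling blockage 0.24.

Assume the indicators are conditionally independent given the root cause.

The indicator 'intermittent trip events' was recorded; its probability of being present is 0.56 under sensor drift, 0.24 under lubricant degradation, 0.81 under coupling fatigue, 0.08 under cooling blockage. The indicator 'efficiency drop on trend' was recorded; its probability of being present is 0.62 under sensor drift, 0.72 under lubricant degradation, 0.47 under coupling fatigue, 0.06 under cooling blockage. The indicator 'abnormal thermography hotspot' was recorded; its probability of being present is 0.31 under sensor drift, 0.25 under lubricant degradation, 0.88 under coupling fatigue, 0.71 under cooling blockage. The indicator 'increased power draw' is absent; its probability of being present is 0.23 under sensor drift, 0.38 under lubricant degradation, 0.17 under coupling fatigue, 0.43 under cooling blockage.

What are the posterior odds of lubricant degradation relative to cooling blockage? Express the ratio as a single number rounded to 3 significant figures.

10.9

Posterior odds equal prior odds times the likelihood ratio; only the two competing hypotheses matter (using 1 − P(present | H) for each absent indicator).
  lubricant degradation: 0.19 × 0.24 × 0.72 × 0.25 × (1 − 0.38) = 0.005089
  cooling blockage: 0.24 × 0.08 × 0.06 × 0.71 × (1 − 0.43) = 0.00046621
Posterior odds = 0.005089 / 0.00046621 ≈ 10.9.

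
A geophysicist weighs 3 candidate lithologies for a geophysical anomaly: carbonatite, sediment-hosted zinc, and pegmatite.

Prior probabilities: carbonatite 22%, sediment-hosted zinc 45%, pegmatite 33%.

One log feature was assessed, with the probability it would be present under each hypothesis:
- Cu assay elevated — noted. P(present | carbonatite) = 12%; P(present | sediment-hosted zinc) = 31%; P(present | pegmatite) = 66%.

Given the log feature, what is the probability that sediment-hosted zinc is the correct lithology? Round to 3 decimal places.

Multiply each prior by the likelihood of the log feature:
  carbonatite: 0.22 × 0.12 = 0.0264
  sediment-hosted zinc: 0.45 × 0.31 = 0.1395
  pegmatite: 0.33 × 0.66 = 0.2178
The unnormalized weights sum to 0.3837.
P(sediment-hosted zinc | evidence) = 0.1395 / 0.3837 ≈ 0.364.

0.364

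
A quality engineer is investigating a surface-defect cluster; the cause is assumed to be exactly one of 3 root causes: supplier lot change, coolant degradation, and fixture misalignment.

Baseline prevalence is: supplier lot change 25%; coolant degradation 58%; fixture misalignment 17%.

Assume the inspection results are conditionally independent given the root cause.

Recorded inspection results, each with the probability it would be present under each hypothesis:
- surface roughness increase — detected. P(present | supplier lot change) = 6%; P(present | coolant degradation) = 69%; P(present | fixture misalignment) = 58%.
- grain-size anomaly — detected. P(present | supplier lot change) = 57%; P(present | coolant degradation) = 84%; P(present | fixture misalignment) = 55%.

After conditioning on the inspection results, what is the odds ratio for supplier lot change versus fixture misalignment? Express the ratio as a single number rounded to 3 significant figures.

0.158

Posterior odds equal prior odds times the likelihood ratio; only the two competing hypotheses matter.
  supplier lot change: 0.25 × 0.06 × 0.57 = 0.00855
  fixture misalignment: 0.17 × 0.58 × 0.55 = 0.05423
Odds(supplier lot change : fixture misalignment) = 0.00855 / 0.05423 ≈ 0.158.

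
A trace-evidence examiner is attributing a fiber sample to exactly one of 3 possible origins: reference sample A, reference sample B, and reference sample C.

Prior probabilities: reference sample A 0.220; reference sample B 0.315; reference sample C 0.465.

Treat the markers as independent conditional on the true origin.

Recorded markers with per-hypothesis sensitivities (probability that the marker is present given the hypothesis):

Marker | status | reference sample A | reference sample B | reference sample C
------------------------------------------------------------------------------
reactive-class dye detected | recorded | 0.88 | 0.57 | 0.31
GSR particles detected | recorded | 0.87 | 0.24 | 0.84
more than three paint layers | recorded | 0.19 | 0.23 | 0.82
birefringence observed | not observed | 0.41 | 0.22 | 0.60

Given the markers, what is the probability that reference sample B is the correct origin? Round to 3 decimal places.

0.117

For each hypothesis, the unnormalized posterior weight is prior × product of the marker likelihoods (using 1 − P(present | H) for each absent marker):
  reference sample A: 0.220 × 0.88 × 0.87 × 0.19 × (1 − 0.41) = 0.018881
  reference sample B: 0.315 × 0.57 × 0.24 × 0.23 × (1 − 0.22) = 0.0077307
  reference sample C: 0.465 × 0.31 × 0.84 × 0.82 × (1 − 0.60) = 0.039716
The unnormalized weights sum to 0.066328.
P(reference sample B | evidence) = 0.0077307 / 0.066328 ≈ 0.117.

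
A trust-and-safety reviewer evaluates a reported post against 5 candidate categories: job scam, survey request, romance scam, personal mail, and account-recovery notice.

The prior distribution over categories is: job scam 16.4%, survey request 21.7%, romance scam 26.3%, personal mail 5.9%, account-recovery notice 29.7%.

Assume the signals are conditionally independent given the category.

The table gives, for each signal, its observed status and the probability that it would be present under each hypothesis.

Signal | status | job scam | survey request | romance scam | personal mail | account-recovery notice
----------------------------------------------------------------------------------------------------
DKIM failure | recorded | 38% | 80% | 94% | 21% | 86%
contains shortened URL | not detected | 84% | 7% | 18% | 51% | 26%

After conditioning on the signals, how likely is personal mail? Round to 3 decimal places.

For each hypothesis, the unnormalized posterior weight is prior × product of the signal likelihoods (using 1 − P(present | H) for each absent signal):
  job scam: 0.164 × 0.38 × (1 − 0.84) = 0.0099712
  survey request: 0.217 × 0.80 × (1 − 0.07) = 0.16145
  romance scam: 0.263 × 0.94 × (1 − 0.18) = 0.20272
  personal mail: 0.059 × 0.21 × (1 − 0.51) = 0.0060711
  account-recovery notice: 0.297 × 0.86 × (1 − 0.26) = 0.18901
The unnormalized weights sum to 0.56922.
P(personal mail | evidence) = 0.0060711 / 0.56922 ≈ 0.011.

0.011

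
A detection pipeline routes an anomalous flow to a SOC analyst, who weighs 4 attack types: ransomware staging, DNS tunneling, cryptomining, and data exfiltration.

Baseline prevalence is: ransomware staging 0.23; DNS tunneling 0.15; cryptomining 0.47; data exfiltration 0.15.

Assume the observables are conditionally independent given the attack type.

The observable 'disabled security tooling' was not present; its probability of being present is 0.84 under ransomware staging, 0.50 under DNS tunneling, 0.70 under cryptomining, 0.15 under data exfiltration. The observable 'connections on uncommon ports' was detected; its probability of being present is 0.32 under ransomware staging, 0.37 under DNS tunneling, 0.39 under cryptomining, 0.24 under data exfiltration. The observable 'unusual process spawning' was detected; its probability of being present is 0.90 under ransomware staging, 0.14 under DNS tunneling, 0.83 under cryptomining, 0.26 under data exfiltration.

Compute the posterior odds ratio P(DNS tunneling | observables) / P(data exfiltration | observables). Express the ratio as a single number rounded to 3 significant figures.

0.488

Unnormalized posterior weight (prior times the observable likelihoods) for each of the two hypotheses (using 1 − P(present | H) for each absent observable):
  DNS tunneling: 0.15 × (1 − 0.50) × 0.37 × 0.14 = 0.003885
  data exfiltration: 0.15 × (1 − 0.15) × 0.24 × 0.26 = 0.007956
Posterior odds = 0.003885 / 0.007956 ≈ 0.488.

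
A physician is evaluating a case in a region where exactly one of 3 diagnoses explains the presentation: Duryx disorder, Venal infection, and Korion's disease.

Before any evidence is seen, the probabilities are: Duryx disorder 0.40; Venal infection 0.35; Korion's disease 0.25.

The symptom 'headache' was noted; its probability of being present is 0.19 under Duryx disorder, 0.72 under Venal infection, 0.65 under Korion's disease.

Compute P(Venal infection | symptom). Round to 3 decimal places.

By Bayes' rule, the unnormalized weight for each hypothesis is prior × likelihood:
  Duryx disorder: 0.40 × 0.19 = 0.076
  Venal infection: 0.35 × 0.72 = 0.252
  Korion's disease: 0.25 × 0.65 = 0.1625
Normalizing constant Z = 0.076 + 0.252 + 0.1625 = 0.4905.
P(Venal infection | evidence) = 0.252 / 0.4905 ≈ 0.514.

0.514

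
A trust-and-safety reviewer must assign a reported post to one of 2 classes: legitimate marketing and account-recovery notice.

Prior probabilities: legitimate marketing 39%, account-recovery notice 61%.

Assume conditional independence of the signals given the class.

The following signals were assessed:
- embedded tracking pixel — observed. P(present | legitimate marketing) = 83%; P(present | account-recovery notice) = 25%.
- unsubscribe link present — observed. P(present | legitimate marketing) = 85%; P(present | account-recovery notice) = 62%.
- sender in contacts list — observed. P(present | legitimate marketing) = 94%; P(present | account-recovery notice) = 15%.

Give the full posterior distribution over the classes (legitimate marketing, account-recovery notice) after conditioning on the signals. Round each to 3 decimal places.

0.948, 0.052

By Bayes' rule with conditional independence, the unnormalized weight for each hypothesis is prior × ∏ likelihoods:
  legitimate marketing: 0.39 × 0.83 × 0.85 × 0.94 = 0.25864
  account-recovery notice: 0.61 × 0.25 × 0.62 × 0.15 = 0.014182
The unnormalized weights sum to 0.27282.
P(legitimate marketing | evidence) = 0.25864 / 0.27282 ≈ 0.948
P(account-recovery notice | evidence) = 0.014182 / 0.27282 ≈ 0.052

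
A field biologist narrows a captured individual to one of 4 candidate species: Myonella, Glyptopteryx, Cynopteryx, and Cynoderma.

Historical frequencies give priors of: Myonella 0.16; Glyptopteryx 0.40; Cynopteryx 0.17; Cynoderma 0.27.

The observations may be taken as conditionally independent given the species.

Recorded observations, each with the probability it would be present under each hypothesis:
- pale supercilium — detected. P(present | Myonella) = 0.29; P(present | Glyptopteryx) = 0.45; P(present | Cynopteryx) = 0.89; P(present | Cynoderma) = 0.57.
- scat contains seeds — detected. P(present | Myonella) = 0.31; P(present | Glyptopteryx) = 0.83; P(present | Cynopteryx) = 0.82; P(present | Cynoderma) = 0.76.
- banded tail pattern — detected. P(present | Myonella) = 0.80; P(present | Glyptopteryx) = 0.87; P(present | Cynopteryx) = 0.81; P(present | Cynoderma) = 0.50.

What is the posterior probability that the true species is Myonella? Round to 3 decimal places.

Multiply each prior by the joint likelihood of the evidence pattern:
  Myonella: 0.16 × 0.29 × 0.31 × 0.80 = 0.011507
  Glyptopteryx: 0.40 × 0.45 × 0.83 × 0.87 = 0.12998
  Cynopteryx: 0.17 × 0.89 × 0.82 × 0.81 = 0.10049
  Cynoderma: 0.27 × 0.57 × 0.76 × 0.50 = 0.058482
Marginal likelihood of the evidence = 0.30046.
P(Myonella | evidence) = 0.011507 / 0.30046 ≈ 0.038.

0.038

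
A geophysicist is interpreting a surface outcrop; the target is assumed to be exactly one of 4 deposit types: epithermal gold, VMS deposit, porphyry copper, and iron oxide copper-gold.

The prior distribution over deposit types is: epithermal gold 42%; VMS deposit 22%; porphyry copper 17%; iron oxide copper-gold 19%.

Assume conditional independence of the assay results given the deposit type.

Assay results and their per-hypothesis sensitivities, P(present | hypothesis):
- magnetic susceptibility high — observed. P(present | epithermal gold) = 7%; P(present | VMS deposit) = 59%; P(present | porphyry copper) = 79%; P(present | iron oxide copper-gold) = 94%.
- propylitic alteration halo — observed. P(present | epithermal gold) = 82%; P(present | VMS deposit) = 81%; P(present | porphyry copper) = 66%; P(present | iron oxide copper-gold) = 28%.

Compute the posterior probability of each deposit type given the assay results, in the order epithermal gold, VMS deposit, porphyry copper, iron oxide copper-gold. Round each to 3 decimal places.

By Bayes' rule with conditional independence, the unnormalized weight for each hypothesis is prior × ∏ likelihoods:
  epithermal gold: 0.42 × 0.07 × 0.82 = 0.024108
  VMS deposit: 0.22 × 0.59 × 0.81 = 0.10514
  porphyry copper: 0.17 × 0.79 × 0.66 = 0.088638
  iron oxide copper-gold: 0.19 × 0.94 × 0.28 = 0.050008
The unnormalized weights sum to 0.26789.
P(epithermal gold | evidence) = 0.024108 / 0.26789 ≈ 0.090
P(VMS deposit | evidence) = 0.10514 / 0.26789 ≈ 0.392
P(porphyry copper | evidence) = 0.088638 / 0.26789 ≈ 0.331
P(iron oxide copper-gold | evidence) = 0.050008 / 0.26789 ≈ 0.187

0.090, 0.392, 0.331, 0.187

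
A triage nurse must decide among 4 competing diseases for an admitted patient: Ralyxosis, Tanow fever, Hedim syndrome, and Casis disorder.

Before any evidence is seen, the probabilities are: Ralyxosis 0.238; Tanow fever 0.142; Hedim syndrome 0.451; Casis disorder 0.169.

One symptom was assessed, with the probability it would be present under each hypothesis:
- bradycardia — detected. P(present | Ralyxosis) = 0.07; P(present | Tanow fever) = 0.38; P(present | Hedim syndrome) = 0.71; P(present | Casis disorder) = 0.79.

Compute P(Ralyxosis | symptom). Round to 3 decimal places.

For each hypothesis, the unnormalized posterior weight is prior × likelihood:
  Ralyxosis: 0.238 × 0.07 = 0.01666
  Tanow fever: 0.142 × 0.38 = 0.05396
  Hedim syndrome: 0.451 × 0.71 = 0.32021
  Casis disorder: 0.169 × 0.79 = 0.13351
The unnormalized weights sum to 0.52434.
P(Ralyxosis | evidence) = 0.01666 / 0.52434 ≈ 0.032.

0.032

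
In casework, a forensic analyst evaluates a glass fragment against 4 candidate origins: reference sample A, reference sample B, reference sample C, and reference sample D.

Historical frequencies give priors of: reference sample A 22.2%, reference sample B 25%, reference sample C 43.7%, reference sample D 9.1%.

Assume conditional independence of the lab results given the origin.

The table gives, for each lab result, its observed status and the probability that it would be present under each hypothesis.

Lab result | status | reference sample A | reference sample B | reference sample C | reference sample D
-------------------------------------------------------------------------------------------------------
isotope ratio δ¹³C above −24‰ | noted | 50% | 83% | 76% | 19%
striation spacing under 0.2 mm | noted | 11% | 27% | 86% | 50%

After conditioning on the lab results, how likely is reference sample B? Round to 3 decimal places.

By Bayes' rule with conditional independence, the unnormalized weight for each hypothesis is prior × ∏ likelihoods:
  reference sample A: 0.222 × 0.50 × 0.11 = 0.01221
  reference sample B: 0.250 × 0.83 × 0.27 = 0.056025
  reference sample C: 0.437 × 0.76 × 0.86 = 0.28562
  reference sample D: 0.091 × 0.19 × 0.50 = 0.008645
The unnormalized weights sum to 0.3625.
P(reference sample B | evidence) = 0.056025 / 0.3625 ≈ 0.155.

0.155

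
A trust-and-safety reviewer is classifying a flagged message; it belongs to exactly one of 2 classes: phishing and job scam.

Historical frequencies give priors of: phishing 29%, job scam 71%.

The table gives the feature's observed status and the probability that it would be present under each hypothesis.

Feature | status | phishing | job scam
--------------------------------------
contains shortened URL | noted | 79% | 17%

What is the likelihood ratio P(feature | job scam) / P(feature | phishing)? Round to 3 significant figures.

Likelihood of this feature under each hypothesis:
  job scam: 0.17
  phishing: 0.79
Bayes factor = 0.17 / 0.79 ≈ 0.215

0.215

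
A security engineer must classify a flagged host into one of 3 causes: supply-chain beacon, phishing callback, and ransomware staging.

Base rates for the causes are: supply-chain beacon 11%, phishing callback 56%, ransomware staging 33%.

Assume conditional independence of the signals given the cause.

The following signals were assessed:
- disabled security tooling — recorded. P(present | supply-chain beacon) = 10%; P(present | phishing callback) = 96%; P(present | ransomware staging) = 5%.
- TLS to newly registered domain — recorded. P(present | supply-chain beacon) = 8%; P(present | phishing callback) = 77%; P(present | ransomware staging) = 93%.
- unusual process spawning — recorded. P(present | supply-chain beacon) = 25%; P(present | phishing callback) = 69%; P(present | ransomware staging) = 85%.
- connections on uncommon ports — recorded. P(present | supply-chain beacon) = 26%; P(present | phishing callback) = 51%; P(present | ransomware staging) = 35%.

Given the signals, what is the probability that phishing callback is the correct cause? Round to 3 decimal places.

For each hypothesis, the unnormalized posterior weight is prior × product of the signal likelihoods:
  supply-chain beacon: 0.11 × 0.10 × 0.08 × 0.25 × 0.26 = 5.72e-05
  phishing callback: 0.56 × 0.96 × 0.77 × 0.69 × 0.51 = 0.14567
  ransomware staging: 0.33 × 0.05 × 0.93 × 0.85 × 0.35 = 0.0045651
Normalizing constant Z = 5.72e-05 + 0.14567 + 0.0045651 = 0.15029.
P(phishing callback | evidence) = 0.14567 / 0.15029 ≈ 0.969.

0.969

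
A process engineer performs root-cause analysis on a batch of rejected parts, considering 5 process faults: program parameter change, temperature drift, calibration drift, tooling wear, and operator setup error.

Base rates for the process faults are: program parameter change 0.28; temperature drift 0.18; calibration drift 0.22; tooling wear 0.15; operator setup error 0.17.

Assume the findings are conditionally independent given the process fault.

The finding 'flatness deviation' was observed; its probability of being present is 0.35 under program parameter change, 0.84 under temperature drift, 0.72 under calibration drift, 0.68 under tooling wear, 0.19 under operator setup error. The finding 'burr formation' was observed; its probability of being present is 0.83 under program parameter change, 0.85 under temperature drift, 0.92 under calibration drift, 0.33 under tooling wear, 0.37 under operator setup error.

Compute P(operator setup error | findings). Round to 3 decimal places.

By Bayes' rule with conditional independence, the unnormalized weight for each hypothesis is prior × ∏ likelihoods:
  program parameter change: 0.28 × 0.35 × 0.83 = 0.08134
  temperature drift: 0.18 × 0.84 × 0.85 = 0.12852
  calibration drift: 0.22 × 0.72 × 0.92 = 0.14573
  tooling wear: 0.15 × 0.68 × 0.33 = 0.03366
  operator setup error: 0.17 × 0.19 × 0.37 = 0.011951
The unnormalized weights sum to 0.4012.
P(operator setup error | evidence) = 0.011951 / 0.4012 ≈ 0.030.

0.030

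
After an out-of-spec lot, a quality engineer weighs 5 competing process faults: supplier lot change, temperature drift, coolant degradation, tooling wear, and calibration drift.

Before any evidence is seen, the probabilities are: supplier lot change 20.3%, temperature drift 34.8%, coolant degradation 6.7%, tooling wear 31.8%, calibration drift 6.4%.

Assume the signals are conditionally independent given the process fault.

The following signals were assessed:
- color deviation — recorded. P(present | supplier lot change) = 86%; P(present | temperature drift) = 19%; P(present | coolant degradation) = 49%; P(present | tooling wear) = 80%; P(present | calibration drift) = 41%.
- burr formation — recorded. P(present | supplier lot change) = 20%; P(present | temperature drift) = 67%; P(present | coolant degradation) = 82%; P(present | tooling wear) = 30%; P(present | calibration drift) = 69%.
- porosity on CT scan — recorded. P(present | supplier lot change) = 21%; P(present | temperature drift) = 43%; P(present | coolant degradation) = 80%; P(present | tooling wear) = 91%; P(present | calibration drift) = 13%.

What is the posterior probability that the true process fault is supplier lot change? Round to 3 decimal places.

0.061

Multiply each prior by the joint likelihood of the signal pattern:
  supplier lot change: 0.203 × 0.86 × 0.20 × 0.21 = 0.0073324
  temperature drift: 0.348 × 0.19 × 0.67 × 0.43 = 0.019049
  coolant degradation: 0.067 × 0.49 × 0.82 × 0.80 = 0.021536
  tooling wear: 0.318 × 0.80 × 0.30 × 0.91 = 0.069451
  calibration drift: 0.064 × 0.41 × 0.69 × 0.13 = 0.0023537
The unnormalized weights sum to 0.11972.
P(supplier lot change | evidence) = 0.0073324 / 0.11972 ≈ 0.061.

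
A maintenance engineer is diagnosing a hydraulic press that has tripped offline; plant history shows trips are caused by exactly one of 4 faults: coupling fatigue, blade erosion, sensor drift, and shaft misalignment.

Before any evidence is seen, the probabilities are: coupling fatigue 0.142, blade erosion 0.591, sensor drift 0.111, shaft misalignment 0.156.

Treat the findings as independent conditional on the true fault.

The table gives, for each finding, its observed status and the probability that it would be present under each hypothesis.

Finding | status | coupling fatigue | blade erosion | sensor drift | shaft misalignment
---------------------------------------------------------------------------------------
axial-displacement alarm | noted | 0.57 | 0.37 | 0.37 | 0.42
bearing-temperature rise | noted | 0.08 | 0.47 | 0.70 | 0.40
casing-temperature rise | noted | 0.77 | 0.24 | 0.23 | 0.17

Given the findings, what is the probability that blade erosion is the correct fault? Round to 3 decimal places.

By Bayes' rule with conditional independence, the unnormalized weight for each hypothesis is prior × ∏ likelihoods:
  coupling fatigue: 0.142 × 0.57 × 0.08 × 0.77 = 0.0049859
  blade erosion: 0.591 × 0.37 × 0.47 × 0.24 = 0.024666
  sensor drift: 0.111 × 0.37 × 0.70 × 0.23 = 0.0066123
  shaft misalignment: 0.156 × 0.42 × 0.40 × 0.17 = 0.0044554
The unnormalized weights sum to 0.04072.
P(blade erosion | evidence) = 0.024666 / 0.04072 ≈ 0.606.

0.606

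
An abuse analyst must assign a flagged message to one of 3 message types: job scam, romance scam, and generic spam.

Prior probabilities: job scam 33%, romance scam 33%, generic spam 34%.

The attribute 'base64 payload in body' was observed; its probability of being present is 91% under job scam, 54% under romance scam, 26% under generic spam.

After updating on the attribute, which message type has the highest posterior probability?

job scam

Multiply each prior by the likelihood of the attribute:
  job scam: 0.33 × 0.91 = 0.3003
  romance scam: 0.33 × 0.54 = 0.1782
  generic spam: 0.34 × 0.26 = 0.0884
The unnormalized weights sum to 0.5669.
P(job scam | evidence) ≈ 0.3003 / 0.5669 ≈ 0.530
P(romance scam | evidence) ≈ 0.1782 / 0.5669 ≈ 0.314
P(generic spam | evidence) ≈ 0.0884 / 0.5669 ≈ 0.156
The largest is 0.530, so job scam is most probable.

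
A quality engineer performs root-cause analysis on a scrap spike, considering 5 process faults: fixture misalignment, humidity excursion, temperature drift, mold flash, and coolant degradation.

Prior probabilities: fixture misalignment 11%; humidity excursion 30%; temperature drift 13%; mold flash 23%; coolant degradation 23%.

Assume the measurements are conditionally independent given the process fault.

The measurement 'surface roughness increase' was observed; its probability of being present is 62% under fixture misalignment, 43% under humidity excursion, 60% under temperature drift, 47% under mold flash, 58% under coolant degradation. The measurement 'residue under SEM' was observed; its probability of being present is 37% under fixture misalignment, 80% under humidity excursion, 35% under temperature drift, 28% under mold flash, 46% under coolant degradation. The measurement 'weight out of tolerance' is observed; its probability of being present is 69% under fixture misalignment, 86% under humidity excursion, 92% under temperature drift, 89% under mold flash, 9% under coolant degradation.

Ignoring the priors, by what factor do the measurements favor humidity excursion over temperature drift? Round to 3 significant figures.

Take the product of per-measurement likelihoods under each hypothesis, then divide.
  humidity excursion: 0.43 × 0.80 × 0.86 = 0.29584
  temperature drift: 0.60 × 0.35 × 0.92 = 0.1932
Bayes factor = 0.29584 / 0.1932 ≈ 1.53

1.53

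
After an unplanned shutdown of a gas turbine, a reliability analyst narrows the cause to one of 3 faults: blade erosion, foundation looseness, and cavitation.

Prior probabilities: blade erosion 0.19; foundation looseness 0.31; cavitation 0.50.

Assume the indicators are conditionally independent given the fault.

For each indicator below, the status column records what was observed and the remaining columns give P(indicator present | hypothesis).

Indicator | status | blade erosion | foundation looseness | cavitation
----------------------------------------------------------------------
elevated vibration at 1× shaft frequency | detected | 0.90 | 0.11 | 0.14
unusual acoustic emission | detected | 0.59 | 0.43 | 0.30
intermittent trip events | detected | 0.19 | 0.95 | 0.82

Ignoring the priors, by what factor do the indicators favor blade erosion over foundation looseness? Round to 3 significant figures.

The Bayes factor is the ratio of the joint likelihoods of the indicator pattern under the two hypotheses.
  blade erosion: 0.90 × 0.59 × 0.19 = 0.10089
  foundation looseness: 0.11 × 0.43 × 0.95 = 0.044935
Bayes factor = 0.10089 / 0.044935 ≈ 2.25

2.25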